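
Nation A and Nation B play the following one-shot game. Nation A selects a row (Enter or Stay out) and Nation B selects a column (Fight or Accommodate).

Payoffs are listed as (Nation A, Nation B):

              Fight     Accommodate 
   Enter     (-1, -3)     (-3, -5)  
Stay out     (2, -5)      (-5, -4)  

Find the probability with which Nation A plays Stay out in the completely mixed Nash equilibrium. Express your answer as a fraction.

2/3

Let p be the probability that Nation A plays Enter. In a completely mixed equilibrium, Nation B must be indifferent between Fight and Accommodate.
Nation B's expected payoff from Fight is −3p − 5(1−p); from Accommodate it is −5p − 4(1−p).
Setting these equal: 2p − 5 = −p − 4, so p = 1/3.
Therefore Nation A plays Stay out with probability 1 − 1/3 = 2/3.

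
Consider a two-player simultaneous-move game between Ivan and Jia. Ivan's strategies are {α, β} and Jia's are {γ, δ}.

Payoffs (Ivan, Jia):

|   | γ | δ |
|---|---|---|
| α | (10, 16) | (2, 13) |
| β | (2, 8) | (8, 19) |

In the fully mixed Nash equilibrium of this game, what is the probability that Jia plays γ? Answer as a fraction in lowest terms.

3/7

Let q be the probability that Jia plays γ. In a completely mixed equilibrium, Ivan must be indifferent between α and β.
Ivan's expected payoff from α is 10q + 2(1−q); from β it is 2q + 8(1−q).
Setting these equal: 8q + 2 = −6q + 8, so q = 3/7.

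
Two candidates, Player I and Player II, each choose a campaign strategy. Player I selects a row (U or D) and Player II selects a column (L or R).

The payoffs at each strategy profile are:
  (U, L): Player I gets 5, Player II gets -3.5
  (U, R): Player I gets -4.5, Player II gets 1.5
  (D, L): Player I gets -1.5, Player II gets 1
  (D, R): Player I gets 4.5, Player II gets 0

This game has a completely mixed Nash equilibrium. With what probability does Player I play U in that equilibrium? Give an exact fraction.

Let r be the probability that Player I plays U. In a completely mixed equilibrium, Player II must be indifferent between L and R.
Player II's expected payoff from L is −3.5r + (1−r); from R it is 1.5r.
Setting these equal: −4.5r + 1 = 1.5r, so r = 1/6.

1/6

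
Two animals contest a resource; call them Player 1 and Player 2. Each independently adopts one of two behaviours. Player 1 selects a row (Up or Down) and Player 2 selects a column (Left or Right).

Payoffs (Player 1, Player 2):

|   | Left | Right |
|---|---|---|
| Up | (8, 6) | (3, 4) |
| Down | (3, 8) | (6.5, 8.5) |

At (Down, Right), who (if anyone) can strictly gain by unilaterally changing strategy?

Neither

Player 1 at (Down, Right) earns 6.5; deviating to Up yields 3 — not better.
Player 2 earns 8.5; deviating to Left yields 8 — not better.
Neither player can strictly improve; the profile is a Nash equilibrium.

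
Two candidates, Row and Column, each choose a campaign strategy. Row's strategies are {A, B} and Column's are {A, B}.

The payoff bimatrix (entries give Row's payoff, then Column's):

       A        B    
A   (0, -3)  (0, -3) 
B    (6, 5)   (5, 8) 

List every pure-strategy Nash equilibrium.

(A, A): Row prefers B (6 > 0) — not an equilibrium.
(A, B): Row prefers B (5 > 0) — not an equilibrium.
(B, A): Column prefers B (8 > 5) — not an equilibrium.
(B, B): Row gets 5 ≥ 0 from A, and Column gets 8 ≥ 5 from A — Nash equilibrium.

(B, B)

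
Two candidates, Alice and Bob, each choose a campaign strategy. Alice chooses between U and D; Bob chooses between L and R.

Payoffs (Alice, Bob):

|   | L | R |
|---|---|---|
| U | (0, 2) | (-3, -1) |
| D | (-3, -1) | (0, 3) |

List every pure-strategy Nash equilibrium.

(U, L) and (D, R)

(U, L): Alice gets 0 ≥ -3 from D, and Bob gets 2 ≥ -1 from R — Nash equilibrium.
(U, R): Alice prefers D (0 > -3); Bob prefers L (2 > -1) — not an equilibrium.
(D, L): Alice prefers U (0 > -3); Bob prefers R (3 > -1) — not an equilibrium.
(D, R): Alice gets 0 ≥ -3 from U, and Bob gets 3 ≥ -1 from L — Nash equilibrium.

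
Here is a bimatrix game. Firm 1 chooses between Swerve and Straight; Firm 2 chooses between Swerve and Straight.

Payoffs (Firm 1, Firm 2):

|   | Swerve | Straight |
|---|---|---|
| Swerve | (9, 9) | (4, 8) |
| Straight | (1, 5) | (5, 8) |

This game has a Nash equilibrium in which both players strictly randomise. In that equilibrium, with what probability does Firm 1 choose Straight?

Let r be the probability that Firm 1 plays Swerve. In a completely mixed equilibrium, Firm 2 must be indifferent between Swerve and Straight.
Firm 2's expected payoff from Swerve is 9r + 5(1−r); from Straight it is 8r + 8(1−r).
Setting these equal: 4r + 5 = 8, so r = 3/4.
Therefore Firm 1 plays Straight with probability 1 − 3/4 = 1/4.

1/4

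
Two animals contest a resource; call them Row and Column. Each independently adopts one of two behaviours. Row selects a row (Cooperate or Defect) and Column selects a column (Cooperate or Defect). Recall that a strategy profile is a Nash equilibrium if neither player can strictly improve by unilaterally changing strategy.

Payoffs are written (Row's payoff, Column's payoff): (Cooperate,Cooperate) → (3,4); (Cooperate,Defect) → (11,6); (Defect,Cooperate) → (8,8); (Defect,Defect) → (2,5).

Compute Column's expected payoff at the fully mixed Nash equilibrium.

28/5

First find x, the probability Row plays Cooperate, from Column's indifference between Cooperate and Defect: 4x + 8(1−x) = 6x + 5(1−x), giving x = 3/5.
Since Column is indifferent in equilibrium, Column's expected payoff equals the payoff from either column against (3/5, 2/5). Using Cooperate: 4(3/5) + 8(2/5) = 28/5.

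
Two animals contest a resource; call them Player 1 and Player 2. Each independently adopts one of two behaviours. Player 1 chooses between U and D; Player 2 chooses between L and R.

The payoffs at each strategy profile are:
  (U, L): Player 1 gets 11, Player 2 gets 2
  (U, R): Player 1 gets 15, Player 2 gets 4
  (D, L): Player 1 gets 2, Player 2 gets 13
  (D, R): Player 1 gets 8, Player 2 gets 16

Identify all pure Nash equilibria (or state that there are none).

(U, R)

(U, L): Player 2 prefers R (4 > 2) — not an equilibrium.
(U, R): Player 1 gets 15 ≥ 8 from D, and Player 2 gets 4 ≥ 2 from L — Nash equilibrium.
(D, L): Player 1 prefers U (11 > 2); Player 2 prefers R (16 > 13) — not an equilibrium.
(D, R): Player 1 prefers U (15 > 8) — not an equilibrium.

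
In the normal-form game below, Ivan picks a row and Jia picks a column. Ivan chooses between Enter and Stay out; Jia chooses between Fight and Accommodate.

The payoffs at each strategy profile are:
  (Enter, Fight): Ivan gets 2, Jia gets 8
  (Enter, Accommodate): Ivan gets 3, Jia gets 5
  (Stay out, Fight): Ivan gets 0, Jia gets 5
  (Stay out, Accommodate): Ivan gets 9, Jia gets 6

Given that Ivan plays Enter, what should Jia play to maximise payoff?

Fight

Against Enter, Jia earns 8 from Fight and 5 from Accommodate.
So Fight is the best response.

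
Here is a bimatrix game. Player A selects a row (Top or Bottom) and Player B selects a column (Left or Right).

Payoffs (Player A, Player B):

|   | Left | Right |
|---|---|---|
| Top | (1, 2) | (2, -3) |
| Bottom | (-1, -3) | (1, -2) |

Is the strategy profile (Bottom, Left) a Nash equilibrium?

No

At (Bottom, Left), Player A earns -1; switching to Top would give 1, so Player A would deviate.
Player B earns -3; switching to Right would give -2, so Player B would deviate.
Since at least one player can profitably deviate, this is not a Nash equilibrium.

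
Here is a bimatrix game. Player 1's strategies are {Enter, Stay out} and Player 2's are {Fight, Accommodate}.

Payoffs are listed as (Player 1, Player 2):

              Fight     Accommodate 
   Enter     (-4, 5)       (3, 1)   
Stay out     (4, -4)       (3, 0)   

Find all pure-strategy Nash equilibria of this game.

(Stay out, Accommodate)

(Enter, Fight): Player 1 prefers Stay out (4 > -4) — not an equilibrium.
(Enter, Accommodate): Player 2 prefers Fight (5 > 1) — not an equilibrium.
(Stay out, Fight): Player 2 prefers Accommodate (0 > -4) — not an equilibrium.
(Stay out, Accommodate): Player 1 gets 3 ≥ 3 from Enter, and Player 2 gets 0 ≥ -4 from Fight — Nash equilibrium.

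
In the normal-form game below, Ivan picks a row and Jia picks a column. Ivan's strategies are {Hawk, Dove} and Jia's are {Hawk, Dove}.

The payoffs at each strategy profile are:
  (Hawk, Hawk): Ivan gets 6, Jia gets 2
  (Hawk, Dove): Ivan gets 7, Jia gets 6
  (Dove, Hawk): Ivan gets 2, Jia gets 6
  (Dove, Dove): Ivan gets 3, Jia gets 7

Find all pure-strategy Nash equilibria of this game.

(Hawk, Dove)

(Hawk, Hawk): Jia prefers Dove (6 > 2) — not an equilibrium.
(Hawk, Dove): Ivan gets 7 ≥ 3 from Dove, and Jia gets 6 ≥ 2 from Hawk — Nash equilibrium.
(Dove, Hawk): Ivan prefers Hawk (6 > 2); Jia prefers Dove (7 > 6) — not an equilibrium.
(Dove, Dove): Ivan prefers Hawk (7 > 3) — not an equilibrium.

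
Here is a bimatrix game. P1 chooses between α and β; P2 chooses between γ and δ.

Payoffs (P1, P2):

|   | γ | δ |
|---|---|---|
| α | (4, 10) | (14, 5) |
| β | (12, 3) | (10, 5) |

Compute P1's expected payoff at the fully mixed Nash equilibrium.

First find q, the probability P2 plays γ, from P1's indifference between α and β: 4q + 14(1−q) = 12q + 10(1−q), giving q = 1/3.
Since P1 is indifferent in equilibrium, P1's expected payoff equals the payoff from either row against (1/3, 2/3). Using α: 4(1/3) + 14(2/3) = 32/3.

32/3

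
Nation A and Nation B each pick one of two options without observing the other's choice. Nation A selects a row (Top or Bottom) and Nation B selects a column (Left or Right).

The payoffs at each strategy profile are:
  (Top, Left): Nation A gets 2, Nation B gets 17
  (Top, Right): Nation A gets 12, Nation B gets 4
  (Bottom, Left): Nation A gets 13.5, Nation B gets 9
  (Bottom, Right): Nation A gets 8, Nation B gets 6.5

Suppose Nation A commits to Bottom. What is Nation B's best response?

Against Bottom, Nation B earns 9 from Left and 6.5 from Right.
So Left is the best response.

Left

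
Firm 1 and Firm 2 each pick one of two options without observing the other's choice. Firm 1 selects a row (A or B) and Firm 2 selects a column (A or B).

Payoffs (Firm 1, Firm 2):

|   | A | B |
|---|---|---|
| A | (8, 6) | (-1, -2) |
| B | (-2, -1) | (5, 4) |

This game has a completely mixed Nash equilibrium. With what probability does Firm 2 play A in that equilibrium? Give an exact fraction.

Let q be the probability that Firm 2 plays A. In a completely mixed equilibrium, Firm 1 must be indifferent between A and B.
Firm 1's expected payoff from A is 8q − (1−q); from B it is −2q + 5(1−q).
Setting these equal: 9q − 1 = −7q + 5, so q = 3/8.

3/8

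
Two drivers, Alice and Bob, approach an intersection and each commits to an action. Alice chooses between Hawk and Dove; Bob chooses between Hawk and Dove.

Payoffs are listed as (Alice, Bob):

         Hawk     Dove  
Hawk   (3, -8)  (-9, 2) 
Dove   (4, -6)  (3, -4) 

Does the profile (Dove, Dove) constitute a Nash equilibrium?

Yes

At (Dove, Dove), Alice earns 3; switching to Hawk would give -9, so Alice has no profitable deviation.
Bob earns -4; switching to Hawk would give -6, so Bob has no profitable deviation.
Neither player can gain by a unilateral deviation, so this profile is a Nash equilibrium.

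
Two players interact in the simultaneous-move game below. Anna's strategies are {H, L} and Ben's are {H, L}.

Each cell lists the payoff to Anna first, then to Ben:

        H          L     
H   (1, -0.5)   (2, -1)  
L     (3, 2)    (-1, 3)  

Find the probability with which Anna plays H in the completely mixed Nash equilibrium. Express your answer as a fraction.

Let x be the probability that Anna plays H. In a completely mixed equilibrium, Ben must be indifferent between H and L.
Ben's expected payoff from H is −0.5x + 2(1−x); from L it is −x + 3(1−x).
Setting these equal: −2.5x + 2 = −4x + 3, so x = 2/3.

2/3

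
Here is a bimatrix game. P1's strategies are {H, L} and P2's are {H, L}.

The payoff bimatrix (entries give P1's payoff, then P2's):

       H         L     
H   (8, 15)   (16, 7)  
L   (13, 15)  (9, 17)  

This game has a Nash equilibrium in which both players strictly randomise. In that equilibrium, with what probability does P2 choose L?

Let q be the probability that P2 plays H. In a completely mixed equilibrium, P1 must be indifferent between H and L.
P1's expected payoff from H is 8q + 16(1−q); from L it is 13q + 9(1−q).
Setting these equal: −8q + 16 = 4q + 9, so q = 7/12.
Therefore P2 plays L with probability 1 − 7/12 = 5/12.

5/12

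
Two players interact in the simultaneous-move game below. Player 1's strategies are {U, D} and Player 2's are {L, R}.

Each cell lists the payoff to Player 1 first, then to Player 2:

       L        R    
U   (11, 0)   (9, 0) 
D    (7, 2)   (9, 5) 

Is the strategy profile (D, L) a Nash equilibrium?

No

At (D, L), Player 1 earns 7; switching to U would give 11, so Player 1 would deviate.
Player 2 earns 2; switching to R would give 5, so Player 2 would deviate.
Since at least one player can profitably deviate, this is not a Nash equilibrium.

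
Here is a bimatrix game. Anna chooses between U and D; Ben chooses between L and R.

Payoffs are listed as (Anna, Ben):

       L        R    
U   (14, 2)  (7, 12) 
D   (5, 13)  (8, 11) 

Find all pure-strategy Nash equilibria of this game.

(U, L): Ben prefers R (12 > 2) — not an equilibrium.
(U, R): Anna prefers D (8 > 7) — not an equilibrium.
(D, L): Anna prefers U (14 > 5) — not an equilibrium.
(D, R): Ben prefers L (13 > 11) — not an equilibrium.

none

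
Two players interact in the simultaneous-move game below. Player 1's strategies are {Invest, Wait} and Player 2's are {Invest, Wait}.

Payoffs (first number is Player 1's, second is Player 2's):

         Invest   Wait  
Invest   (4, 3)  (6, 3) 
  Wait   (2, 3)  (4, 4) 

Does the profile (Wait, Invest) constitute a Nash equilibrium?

No

At (Wait, Invest), Player 1 earns 2; switching to Invest would give 4, so Player 1 would deviate.
Player 2 earns 3; switching to Wait would give 4, so Player 2 would deviate.
Since at least one player can profitably deviate, this is not a Nash equilibrium.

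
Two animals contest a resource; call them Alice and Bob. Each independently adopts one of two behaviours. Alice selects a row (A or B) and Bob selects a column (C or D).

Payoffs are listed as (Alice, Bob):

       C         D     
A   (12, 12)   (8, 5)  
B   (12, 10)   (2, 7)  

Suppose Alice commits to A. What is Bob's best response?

C

Against A, Bob earns 12 from C and 5 from D.
So C is the best response.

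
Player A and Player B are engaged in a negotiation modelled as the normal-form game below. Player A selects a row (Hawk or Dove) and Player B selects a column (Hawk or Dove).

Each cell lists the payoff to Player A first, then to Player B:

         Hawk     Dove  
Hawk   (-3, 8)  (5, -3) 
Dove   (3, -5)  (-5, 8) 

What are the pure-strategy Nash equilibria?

(Hawk, Hawk): Player A prefers Dove (3 > -3) — not an equilibrium.
(Hawk, Dove): Player B prefers Hawk (8 > -3) — not an equilibrium.
(Dove, Hawk): Player B prefers Dove (8 > -5) — not an equilibrium.
(Dove, Dove): Player A prefers Hawk (5 > -5) — not an equilibrium.

none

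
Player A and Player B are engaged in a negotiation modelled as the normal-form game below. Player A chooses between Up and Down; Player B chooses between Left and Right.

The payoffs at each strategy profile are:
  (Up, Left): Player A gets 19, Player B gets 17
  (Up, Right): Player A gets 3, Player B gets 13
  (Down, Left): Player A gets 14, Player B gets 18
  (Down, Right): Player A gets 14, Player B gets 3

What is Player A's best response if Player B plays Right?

Against Right, Player A earns 3 from Up and 14 from Down.
So Down is the best response.

Down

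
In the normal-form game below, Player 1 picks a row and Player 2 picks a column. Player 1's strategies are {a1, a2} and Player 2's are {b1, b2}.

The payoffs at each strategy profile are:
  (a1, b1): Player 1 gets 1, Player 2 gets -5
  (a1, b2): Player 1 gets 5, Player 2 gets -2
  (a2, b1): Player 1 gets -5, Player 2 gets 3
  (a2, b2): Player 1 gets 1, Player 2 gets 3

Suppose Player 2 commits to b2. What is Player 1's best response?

a1

Against b2, Player 1 earns 5 from a1 and 1 from a2.
So a1 is the best response.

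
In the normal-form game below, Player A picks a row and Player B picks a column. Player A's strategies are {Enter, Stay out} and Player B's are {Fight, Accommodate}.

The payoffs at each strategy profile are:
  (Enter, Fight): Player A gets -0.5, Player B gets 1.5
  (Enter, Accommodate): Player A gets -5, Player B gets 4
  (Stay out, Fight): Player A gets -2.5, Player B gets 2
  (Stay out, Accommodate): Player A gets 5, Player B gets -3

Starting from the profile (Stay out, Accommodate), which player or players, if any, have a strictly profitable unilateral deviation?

Player A at (Stay out, Accommodate) earns 5; deviating to Enter yields -5 — not better.
Player B earns -3; deviating to Fight yields 2 — a strict improvement.
Only Player B has a strictly profitable deviation.

Player B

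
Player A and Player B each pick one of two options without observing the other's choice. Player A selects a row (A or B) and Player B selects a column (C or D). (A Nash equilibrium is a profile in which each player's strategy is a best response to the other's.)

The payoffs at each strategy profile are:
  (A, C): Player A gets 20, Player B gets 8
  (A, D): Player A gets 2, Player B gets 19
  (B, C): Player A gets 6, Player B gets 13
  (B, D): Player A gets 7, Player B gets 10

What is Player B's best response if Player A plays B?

C

Against B, Player B earns 13 from C and 10 from D.
So C is the best response.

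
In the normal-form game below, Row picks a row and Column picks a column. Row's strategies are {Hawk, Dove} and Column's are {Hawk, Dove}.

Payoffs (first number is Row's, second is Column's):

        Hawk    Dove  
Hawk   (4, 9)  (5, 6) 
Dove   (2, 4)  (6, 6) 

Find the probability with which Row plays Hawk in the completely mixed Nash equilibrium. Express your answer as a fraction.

2/5

Let r be the probability that Row plays Hawk. In a completely mixed equilibrium, Column must be indifferent between Hawk and Dove.
Column's expected payoff from Hawk is 9r + 4(1−r); from Dove it is 6r + 6(1−r).
Setting these equal: 5r + 4 = 6, so r = 2/5.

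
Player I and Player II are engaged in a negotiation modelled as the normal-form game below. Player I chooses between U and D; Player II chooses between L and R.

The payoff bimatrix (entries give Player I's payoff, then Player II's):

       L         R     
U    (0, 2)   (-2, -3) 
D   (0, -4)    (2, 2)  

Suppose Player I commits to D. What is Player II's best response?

Against D, Player II earns -4 from L and 2 from R.
So R is the best response.

R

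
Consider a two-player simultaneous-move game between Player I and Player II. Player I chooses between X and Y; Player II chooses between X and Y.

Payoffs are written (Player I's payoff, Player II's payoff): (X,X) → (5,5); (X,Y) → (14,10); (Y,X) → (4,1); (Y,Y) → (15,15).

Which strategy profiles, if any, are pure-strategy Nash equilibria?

(Y, Y)

(X, X): Player II prefers Y (10 > 5) — not an equilibrium.
(X, Y): Player I prefers Y (15 > 14) — not an equilibrium.
(Y, X): Player I prefers X (5 > 4); Player II prefers Y (15 > 1) — not an equilibrium.
(Y, Y): Player I gets 15 ≥ 14 from X, and Player II gets 15 ≥ 1 from X — Nash equilibrium.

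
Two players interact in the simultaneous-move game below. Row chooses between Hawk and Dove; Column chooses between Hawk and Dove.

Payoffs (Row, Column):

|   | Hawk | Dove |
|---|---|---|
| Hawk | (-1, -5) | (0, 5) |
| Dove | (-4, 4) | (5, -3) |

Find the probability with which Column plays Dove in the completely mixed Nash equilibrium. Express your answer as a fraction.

3/8

Let y be the probability that Column plays Hawk. In a completely mixed equilibrium, Row must be indifferent between Hawk and Dove.
Row's expected payoff from Hawk is −y; from Dove it is −4y + 5(1−y).
Setting these equal: −y = −9y + 5, so y = 5/8.
Therefore Column plays Dove with probability 1 − 5/8 = 3/8.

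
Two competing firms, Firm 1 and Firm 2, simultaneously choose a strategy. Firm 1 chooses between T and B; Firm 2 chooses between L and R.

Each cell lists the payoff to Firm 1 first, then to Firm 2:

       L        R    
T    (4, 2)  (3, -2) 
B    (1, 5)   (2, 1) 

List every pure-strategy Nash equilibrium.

(T, L)

(T, L): Firm 1 gets 4 ≥ 1 from B, and Firm 2 gets 2 ≥ -2 from R — Nash equilibrium.
(T, R): Firm 2 prefers L (2 > -2) — not an equilibrium.
(B, L): Firm 1 prefers T (4 > 1) — not an equilibrium.
(B, R): Firm 1 prefers T (3 > 2); Firm 2 prefers L (5 > 1) — not an equilibrium.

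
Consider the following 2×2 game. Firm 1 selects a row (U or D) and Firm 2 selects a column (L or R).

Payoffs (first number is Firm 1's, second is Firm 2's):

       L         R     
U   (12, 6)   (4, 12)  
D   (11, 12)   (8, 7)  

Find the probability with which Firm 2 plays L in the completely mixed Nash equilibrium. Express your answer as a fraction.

4/5

Let y be the probability that Firm 2 plays L. In a completely mixed equilibrium, Firm 1 must be indifferent between U and D.
Firm 1's expected payoff from U is 12y + 4(1−y); from D it is 11y + 8(1−y).
Setting these equal: 8y + 4 = 3y + 8, so y = 4/5.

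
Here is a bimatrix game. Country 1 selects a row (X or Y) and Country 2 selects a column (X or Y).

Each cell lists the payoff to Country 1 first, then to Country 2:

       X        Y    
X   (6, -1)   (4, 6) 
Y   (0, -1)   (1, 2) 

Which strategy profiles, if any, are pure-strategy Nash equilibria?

(X, X): Country 2 prefers Y (6 > -1) — not an equilibrium.
(X, Y): Country 1 gets 4 ≥ 1 from Y, and Country 2 gets 6 ≥ -1 from X — Nash equilibrium.
(Y, X): Country 1 prefers X (6 > 0); Country 2 prefers Y (2 > -1) — not an equilibrium.
(Y, Y): Country 1 prefers X (4 > 1) — not an equilibrium.

(X, Y)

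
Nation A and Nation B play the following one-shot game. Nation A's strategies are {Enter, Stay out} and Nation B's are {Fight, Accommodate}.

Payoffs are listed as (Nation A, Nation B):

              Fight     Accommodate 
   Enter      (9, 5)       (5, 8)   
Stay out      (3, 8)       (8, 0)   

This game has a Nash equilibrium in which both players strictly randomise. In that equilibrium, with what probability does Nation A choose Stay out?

Let x be the probability that Nation A plays Enter. In a completely mixed equilibrium, Nation B must be indifferent between Fight and Accommodate.
Nation B's expected payoff from Fight is 5x + 8(1−x); from Accommodate it is 8x.
Setting these equal: −3x + 8 = 8x, so x = 8/11.
Therefore Nation A plays Stay out with probability 1 − 8/11 = 3/11.

3/11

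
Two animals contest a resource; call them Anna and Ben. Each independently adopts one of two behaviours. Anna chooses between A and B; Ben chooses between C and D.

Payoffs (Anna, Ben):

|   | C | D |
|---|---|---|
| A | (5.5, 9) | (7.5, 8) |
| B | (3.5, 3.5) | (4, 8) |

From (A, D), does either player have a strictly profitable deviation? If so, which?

Anna at (A, D) earns 7.5; deviating to B yields 4 — not better.
Ben earns 8; deviating to C yields 9 — a strict improvement.
Only Ben has a strictly profitable deviation.

Ben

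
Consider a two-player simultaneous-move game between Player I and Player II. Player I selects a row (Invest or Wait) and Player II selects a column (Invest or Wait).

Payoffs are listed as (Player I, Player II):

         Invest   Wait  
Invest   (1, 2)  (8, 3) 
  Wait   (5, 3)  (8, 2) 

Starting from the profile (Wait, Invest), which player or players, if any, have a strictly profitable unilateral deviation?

Neither

Player I at (Wait, Invest) earns 5; deviating to Invest yields 1 — not better.
Player II earns 3; deviating to Wait yields 2 — not better.
Neither player can strictly improve; the profile is a Nash equilibrium.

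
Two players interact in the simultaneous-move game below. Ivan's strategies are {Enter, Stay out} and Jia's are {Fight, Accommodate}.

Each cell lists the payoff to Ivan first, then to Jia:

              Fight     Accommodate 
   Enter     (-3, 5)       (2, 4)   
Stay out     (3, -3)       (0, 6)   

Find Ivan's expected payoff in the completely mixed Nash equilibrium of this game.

First find y, the probability Jia plays Fight, from Ivan's indifference between Enter and Stay out: −3y + 2(1−y) = 3y, giving y = 1/4.
Since Ivan is indifferent in equilibrium, Ivan's expected payoff equals the payoff from either row against (1/4, 3/4). Using Enter: −3(1/4) + 2(3/4) = 3/4.

3/4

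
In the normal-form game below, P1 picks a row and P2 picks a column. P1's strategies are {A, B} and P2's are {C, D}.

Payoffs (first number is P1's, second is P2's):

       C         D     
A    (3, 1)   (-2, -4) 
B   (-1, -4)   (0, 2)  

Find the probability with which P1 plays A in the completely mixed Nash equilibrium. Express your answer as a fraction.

Let p be the probability that P1 plays A. In a completely mixed equilibrium, P2 must be indifferent between C and D.
P2's expected payoff from C is p − 4(1−p); from D it is −4p + 2(1−p).
Setting these equal: 5p − 4 = −6p + 2, so p = 6/11.

6/11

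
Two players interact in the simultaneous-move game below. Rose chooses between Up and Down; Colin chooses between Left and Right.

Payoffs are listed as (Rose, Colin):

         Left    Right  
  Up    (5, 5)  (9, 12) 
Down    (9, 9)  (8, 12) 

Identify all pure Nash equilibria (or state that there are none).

(Up, Left): Rose prefers Down (9 > 5); Colin prefers Right (12 > 5) — not an equilibrium.
(Up, Right): Rose gets 9 ≥ 8 from Down, and Colin gets 12 ≥ 5 from Left — Nash equilibrium.
(Down, Left): Colin prefers Right (12 > 9) — not an equilibrium.
(Down, Right): Rose prefers Up (9 > 8) — not an equilibrium.

(Up, Right)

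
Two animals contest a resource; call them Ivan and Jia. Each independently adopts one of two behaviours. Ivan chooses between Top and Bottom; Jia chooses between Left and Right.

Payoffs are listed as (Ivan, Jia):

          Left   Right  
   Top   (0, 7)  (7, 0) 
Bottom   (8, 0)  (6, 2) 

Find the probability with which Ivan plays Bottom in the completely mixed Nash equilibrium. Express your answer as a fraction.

7/9

Let r be the probability that Ivan plays Top. In a completely mixed equilibrium, Jia must be indifferent between Left and Right.
Jia's expected payoff from Left is 7r; from Right it is 2(1−r).
Setting these equal: 7r = −2r + 2, so r = 2/9.
Therefore Ivan plays Bottom with probability 1 − 2/9 = 7/9.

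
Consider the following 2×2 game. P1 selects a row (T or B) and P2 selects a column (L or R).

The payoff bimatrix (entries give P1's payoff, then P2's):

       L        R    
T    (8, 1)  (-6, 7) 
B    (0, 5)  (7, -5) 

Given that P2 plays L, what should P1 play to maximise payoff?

T

Against L, P1 earns 8 from T and 0 from B.
So T is the best response.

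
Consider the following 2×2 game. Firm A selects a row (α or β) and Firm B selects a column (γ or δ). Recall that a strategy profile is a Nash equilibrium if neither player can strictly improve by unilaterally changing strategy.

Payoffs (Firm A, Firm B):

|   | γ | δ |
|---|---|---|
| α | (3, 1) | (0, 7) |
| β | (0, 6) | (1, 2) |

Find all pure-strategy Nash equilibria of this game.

none

(α, γ): Firm B prefers δ (7 > 1) — not an equilibrium.
(α, δ): Firm A prefers β (1 > 0) — not an equilibrium.
(β, γ): Firm A prefers α (3 > 0) — not an equilibrium.
(β, δ): Firm B prefers γ (6 > 2) — not an equilibrium.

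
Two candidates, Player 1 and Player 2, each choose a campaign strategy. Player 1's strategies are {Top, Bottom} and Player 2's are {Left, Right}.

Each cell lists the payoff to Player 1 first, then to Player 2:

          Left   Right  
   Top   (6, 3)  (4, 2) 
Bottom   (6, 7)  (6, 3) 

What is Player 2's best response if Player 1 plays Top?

Against Top, Player 2 earns 3 from Left and 2 from Right.
So Left is the best response.

Left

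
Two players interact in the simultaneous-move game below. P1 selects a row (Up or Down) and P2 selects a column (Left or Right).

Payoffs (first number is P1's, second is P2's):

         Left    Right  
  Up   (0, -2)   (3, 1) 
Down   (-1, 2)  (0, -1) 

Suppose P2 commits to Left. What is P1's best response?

Against Left, P1 earns 0 from Up and -1 from Down.
So Up is the best response.

Up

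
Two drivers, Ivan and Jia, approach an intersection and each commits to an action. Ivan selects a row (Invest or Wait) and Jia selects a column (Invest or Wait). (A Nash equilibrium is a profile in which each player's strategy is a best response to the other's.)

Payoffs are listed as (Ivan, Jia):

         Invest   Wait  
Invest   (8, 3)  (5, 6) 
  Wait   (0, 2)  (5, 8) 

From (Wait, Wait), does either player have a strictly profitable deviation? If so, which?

Ivan at (Wait, Wait) earns 5; deviating to Invest yields 5 — not better.
Jia earns 8; deviating to Invest yields 2 — not better.
Neither player can strictly improve; the profile is a Nash equilibrium.

Neither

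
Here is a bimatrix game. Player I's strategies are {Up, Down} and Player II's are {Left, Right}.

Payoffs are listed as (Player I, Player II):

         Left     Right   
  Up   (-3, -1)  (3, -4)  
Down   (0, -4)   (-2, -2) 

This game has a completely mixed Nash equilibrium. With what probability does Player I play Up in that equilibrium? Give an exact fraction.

Let r be the probability that Player I plays Up. In a completely mixed equilibrium, Player II must be indifferent between Left and Right.
Player II's expected payoff from Left is −r − 4(1−r); from Right it is −4r − 2(1−r).
Setting these equal: 3r − 4 = −2r − 2, so r = 2/5.

2/5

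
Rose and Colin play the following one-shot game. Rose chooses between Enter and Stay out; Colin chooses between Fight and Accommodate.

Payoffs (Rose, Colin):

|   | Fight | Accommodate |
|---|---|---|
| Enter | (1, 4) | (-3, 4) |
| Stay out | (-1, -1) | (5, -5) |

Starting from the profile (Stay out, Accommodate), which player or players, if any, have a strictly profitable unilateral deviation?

Rose at (Stay out, Accommodate) earns 5; deviating to Enter yields -3 — not better.
Colin earns -5; deviating to Fight yields -1 — a strict improvement.
Only Colin has a strictly profitable deviation.

Colin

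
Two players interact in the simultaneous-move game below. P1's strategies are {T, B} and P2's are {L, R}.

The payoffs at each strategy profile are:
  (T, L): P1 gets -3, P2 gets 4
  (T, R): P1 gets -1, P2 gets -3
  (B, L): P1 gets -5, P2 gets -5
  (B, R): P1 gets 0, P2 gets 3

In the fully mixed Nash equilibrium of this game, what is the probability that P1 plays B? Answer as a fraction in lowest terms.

Let p be the probability that P1 plays T. In a completely mixed equilibrium, P2 must be indifferent between L and R.
P2's expected payoff from L is 4p − 5(1−p); from R it is −3p + 3(1−p).
Setting these equal: 9p − 5 = −6p + 3, so p = 8/15.
Therefore P1 plays B with probability 1 − 8/15 = 7/15.

7/15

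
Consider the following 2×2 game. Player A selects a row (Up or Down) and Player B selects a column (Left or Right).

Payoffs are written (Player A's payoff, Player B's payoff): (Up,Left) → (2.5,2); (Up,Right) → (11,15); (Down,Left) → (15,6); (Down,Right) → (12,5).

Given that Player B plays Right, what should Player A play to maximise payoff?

Down

Against Right, Player A earns 11 from Up and 12 from Down.
So Down is the best response.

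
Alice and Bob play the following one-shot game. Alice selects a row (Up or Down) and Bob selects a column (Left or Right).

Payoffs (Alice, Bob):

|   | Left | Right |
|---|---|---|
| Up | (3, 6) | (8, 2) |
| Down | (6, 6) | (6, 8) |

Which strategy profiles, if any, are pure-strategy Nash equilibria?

(Up, Left): Alice prefers Down (6 > 3) — not an equilibrium.
(Up, Right): Bob prefers Left (6 > 2) — not an equilibrium.
(Down, Left): Bob prefers Right (8 > 6) — not an equilibrium.
(Down, Right): Alice prefers Up (8 > 6) — not an equilibrium.

none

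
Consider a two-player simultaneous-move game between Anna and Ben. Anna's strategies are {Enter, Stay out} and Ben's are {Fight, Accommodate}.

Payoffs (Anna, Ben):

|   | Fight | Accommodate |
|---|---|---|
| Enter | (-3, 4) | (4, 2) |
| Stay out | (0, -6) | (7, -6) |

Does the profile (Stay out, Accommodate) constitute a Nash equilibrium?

At (Stay out, Accommodate), Anna earns 7; switching to Enter would give 4, so Anna has no profitable deviation.
Ben earns -6; switching to Fight would give -6, so Ben has no profitable deviation.
Neither player can gain by a unilateral deviation, so this profile is a Nash equilibrium.

Yes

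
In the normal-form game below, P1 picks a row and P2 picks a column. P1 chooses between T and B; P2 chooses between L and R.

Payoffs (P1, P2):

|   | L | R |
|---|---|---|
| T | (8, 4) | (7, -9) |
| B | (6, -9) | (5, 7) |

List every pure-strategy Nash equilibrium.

(T, L)

(T, L): P1 gets 8 ≥ 6 from B, and P2 gets 4 ≥ -9 from R — Nash equilibrium.
(T, R): P2 prefers L (4 > -9) — not an equilibrium.
(B, L): P1 prefers T (8 > 6); P2 prefers R (7 > -9) — not an equilibrium.
(B, R): P1 prefers T (7 > 5) — not an equilibrium.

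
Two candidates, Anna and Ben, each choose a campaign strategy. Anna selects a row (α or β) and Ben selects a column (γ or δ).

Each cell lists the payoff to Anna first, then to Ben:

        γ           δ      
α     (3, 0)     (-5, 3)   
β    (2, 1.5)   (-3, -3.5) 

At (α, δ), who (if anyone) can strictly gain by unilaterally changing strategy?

Anna

Anna at (α, δ) earns -5; deviating to β yields -3 — a strict improvement.
Ben earns 3; deviating to γ yields 0 — not better.
Only Anna has a strictly profitable deviation.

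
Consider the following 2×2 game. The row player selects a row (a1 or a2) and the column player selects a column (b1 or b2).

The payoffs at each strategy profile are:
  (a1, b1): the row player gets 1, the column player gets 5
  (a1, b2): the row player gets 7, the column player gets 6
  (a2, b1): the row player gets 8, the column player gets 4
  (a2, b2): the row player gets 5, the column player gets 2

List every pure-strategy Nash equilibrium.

(a1, b2) and (a2, b1)

(a1, b1): the row player prefers a2 (8 > 1); the column player prefers b2 (6 > 5) — not an equilibrium.
(a1, b2): the row player gets 7 ≥ 5 from a2, and the column player gets 6 ≥ 5 from b1 — Nash equilibrium.
(a2, b1): the row player gets 8 ≥ 1 from a1, and the column player gets 4 ≥ 2 from b2 — Nash equilibrium.
(a2, b2): the row player prefers a1 (7 > 5); the column player prefers b1 (4 > 2) — not an equilibrium.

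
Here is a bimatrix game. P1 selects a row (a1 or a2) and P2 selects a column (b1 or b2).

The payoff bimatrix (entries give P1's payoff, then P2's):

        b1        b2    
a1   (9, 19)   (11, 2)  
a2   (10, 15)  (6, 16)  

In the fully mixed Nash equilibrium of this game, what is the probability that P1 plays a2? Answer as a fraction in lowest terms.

Let p be the probability that P1 plays a1. In a completely mixed equilibrium, P2 must be indifferent between b1 and b2.
P2's expected payoff from b1 is 19p + 15(1−p); from b2 it is 2p + 16(1−p).
Setting these equal: 4p + 15 = −14p + 16, so p = 1/18.
Therefore P1 plays a2 with probability 1 − 1/18 = 17/18.

17/18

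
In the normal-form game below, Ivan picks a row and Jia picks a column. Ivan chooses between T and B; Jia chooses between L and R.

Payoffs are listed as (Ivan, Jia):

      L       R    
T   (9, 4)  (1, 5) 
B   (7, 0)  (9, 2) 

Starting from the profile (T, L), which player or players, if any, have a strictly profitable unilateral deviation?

Jia

Ivan at (T, L) earns 9; deviating to B yields 7 — not better.
Jia earns 4; deviating to R yields 5 — a strict improvement.
Only Jia has a strictly profitable deviation.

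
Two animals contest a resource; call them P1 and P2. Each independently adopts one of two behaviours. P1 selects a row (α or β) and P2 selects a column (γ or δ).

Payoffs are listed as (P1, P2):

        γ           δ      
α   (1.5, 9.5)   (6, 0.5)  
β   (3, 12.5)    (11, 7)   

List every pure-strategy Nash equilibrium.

(β, γ)

(α, γ): P1 prefers β (3 > 1.5) — not an equilibrium.
(α, δ): P1 prefers β (11 > 6); P2 prefers γ (9.5 > 0.5) — not an equilibrium.
(β, γ): P1 gets 3 ≥ 1.5 from α, and P2 gets 12.5 ≥ 7 from δ — Nash equilibrium.
(β, δ): P2 prefers γ (12.5 > 7) — not an equilibrium.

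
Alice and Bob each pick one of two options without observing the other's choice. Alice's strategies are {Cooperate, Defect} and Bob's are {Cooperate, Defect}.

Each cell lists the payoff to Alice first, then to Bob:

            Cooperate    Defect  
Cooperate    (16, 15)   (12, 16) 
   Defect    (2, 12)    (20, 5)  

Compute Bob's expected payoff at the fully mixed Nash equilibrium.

First find x, the probability Alice plays Cooperate, from Bob's indifference between Cooperate and Defect: 15x + 12(1−x) = 16x + 5(1−x), giving x = 7/8.
Since Bob is indifferent in equilibrium, Bob's expected payoff equals the payoff from either column against (7/8, 1/8). Using Cooperate: 15(7/8) + 12(1/8) = 117/8.

117/8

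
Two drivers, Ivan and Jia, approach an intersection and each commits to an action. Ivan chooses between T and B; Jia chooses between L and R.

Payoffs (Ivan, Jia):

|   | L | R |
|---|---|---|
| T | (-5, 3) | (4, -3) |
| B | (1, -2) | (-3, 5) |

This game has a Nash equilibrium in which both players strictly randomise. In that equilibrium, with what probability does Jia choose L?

Let q be the probability that Jia plays L. In a completely mixed equilibrium, Ivan must be indifferent between T and B.
Ivan's expected payoff from T is −5q + 4(1−q); from B it is q − 3(1−q).
Setting these equal: −9q + 4 = 4q − 3, so q = 7/13.

7/13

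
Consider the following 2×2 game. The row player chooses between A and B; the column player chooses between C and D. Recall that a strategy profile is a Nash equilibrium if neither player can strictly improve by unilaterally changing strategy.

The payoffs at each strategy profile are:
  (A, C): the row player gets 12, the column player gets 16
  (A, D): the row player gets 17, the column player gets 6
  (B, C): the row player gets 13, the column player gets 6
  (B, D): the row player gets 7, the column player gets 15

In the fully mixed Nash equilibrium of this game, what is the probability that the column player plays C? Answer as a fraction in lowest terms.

Let y be the probability that the column player plays C. In a completely mixed equilibrium, the row player must be indifferent between A and B.
The row player's expected payoff from A is 12y + 17(1−y); from B it is 13y + 7(1−y).
Setting these equal: −5y + 17 = 6y + 7, so y = 10/11.

10/11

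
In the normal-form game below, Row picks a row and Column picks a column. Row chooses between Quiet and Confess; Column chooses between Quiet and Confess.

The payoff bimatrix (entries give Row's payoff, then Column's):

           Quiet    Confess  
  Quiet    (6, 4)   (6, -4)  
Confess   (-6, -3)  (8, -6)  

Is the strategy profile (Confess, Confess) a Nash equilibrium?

At (Confess, Confess), Row earns 8; switching to Quiet would give 6, so Row has no profitable deviation.
Column earns -6; switching to Quiet would give -3, so Column would deviate.
Since at least one player can profitably deviate, this is not a Nash equilibrium.

No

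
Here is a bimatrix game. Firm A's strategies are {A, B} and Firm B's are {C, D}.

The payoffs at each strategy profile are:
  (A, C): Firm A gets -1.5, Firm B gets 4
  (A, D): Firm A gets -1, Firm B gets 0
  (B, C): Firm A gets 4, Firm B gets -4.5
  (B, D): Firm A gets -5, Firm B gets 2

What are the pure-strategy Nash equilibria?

(A, C): Firm A prefers B (4 > -1.5) — not an equilibrium.
(A, D): Firm B prefers C (4 > 0) — not an equilibrium.
(B, C): Firm B prefers D (2 > -4.5) — not an equilibrium.
(B, D): Firm A prefers A (-1 > -5) — not an equilibrium.

none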